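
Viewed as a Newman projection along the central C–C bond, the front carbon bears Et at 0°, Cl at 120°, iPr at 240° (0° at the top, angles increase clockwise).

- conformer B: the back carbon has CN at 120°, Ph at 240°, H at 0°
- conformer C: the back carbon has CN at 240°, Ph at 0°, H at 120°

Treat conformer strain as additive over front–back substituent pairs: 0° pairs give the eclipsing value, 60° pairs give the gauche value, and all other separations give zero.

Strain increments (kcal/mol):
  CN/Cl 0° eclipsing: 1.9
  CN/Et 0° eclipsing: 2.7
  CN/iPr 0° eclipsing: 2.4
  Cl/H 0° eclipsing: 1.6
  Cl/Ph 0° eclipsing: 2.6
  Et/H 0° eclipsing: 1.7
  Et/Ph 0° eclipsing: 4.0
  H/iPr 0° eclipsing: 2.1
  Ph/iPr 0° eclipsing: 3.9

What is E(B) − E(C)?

-0.5 kcal/mol

B (eclipsed): Et(0°)/H(0°) eclipsed 1.7; Cl(120°)/CN(120°) eclipsed 1.9; iPr(240°)/Ph(240°) eclipsed 3.9 → 7.5 kcal/mol.
C (eclipsed): Et(0°)/Ph(0°) eclipsed 4.0; Cl(120°)/H(120°) eclipsed 1.6; iPr(240°)/CN(240°) eclipsed 2.4 → 8.0 kcal/mol.
E(B) − E(C) = 7.5 − 8.0 = -0.5 kcal/mol.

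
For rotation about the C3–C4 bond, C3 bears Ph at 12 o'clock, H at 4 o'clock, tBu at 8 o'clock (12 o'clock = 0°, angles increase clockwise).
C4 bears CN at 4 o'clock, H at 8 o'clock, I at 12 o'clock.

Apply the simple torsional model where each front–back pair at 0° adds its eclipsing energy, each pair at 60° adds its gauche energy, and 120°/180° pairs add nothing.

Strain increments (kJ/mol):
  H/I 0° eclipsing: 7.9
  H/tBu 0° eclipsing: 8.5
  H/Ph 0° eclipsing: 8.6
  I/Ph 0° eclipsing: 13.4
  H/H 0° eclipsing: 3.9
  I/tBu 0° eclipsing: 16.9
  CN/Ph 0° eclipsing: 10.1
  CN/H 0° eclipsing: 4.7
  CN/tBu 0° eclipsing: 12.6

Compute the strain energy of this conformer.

This conformer (eclipsed): Ph–I eclipsed, H–CN eclipsed, tBu–H eclipsed; 13.4 + 4.7 + 8.5 = 26.6 kJ/mol.

26.6 kJ/mol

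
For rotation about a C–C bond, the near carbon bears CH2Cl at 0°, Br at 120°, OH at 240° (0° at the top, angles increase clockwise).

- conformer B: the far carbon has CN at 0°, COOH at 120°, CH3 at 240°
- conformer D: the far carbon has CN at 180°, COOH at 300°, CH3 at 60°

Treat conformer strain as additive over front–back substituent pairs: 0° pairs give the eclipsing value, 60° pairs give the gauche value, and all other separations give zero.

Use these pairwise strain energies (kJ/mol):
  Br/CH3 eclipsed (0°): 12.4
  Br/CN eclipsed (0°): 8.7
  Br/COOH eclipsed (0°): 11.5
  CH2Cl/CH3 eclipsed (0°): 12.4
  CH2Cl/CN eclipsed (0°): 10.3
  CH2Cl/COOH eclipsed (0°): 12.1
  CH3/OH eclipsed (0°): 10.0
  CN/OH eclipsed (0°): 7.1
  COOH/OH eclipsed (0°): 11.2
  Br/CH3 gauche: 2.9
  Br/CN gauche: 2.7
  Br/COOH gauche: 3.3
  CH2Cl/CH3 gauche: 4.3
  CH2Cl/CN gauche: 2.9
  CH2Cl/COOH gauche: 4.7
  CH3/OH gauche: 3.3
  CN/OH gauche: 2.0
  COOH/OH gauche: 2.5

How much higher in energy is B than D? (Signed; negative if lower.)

+12.7 kJ/mol

B (eclipsed): CH2Cl(0°)/CN(0°) eclipsed 10.3; Br(120°)/COOH(120°) eclipsed 11.5; OH(240°)/CH3(240°) eclipsed 10.0 → 31.8 kJ/mol.
D (staggered): CH2Cl(0°)/COOH(300°) gauche 4.7; CH2Cl(0°)/CH3(60°) gauche 4.3; Br(120°)/CN(180°) gauche 2.7; Br(120°)/CH3(60°) gauche 2.9; OH(240°)/CN(180°) gauche 2.0; OH(240°)/COOH(300°) gauche 2.5 → 19.1 kJ/mol.
E(B) − E(D) = 31.8 − 19.1 = +12.7 kJ/mol.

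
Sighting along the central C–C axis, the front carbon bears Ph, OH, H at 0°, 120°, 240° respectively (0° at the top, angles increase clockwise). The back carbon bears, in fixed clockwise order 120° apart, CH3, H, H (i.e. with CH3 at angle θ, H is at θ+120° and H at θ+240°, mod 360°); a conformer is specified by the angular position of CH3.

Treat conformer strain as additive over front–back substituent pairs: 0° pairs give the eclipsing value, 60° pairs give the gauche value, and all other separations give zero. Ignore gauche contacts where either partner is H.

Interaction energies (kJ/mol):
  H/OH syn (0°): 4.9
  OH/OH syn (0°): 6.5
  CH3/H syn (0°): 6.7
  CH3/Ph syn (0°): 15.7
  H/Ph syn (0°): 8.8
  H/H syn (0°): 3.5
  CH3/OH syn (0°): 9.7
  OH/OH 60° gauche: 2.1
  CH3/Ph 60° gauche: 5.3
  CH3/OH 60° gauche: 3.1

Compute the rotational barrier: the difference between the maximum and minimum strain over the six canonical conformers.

CH3 at 0° is eclipsed. Ph at 0° is eclipsed with CH3 at 0° (15.7); OH at 120° is eclipsed with H at 120° (4.9); H at 240° is eclipsed with H at 240° (3.5). Total 24.1 kJ/mol.
CH3 at 60° is staggered. Ph at 0° is gauche with CH3 at 60° (5.3); OH at 120° is gauche with CH3 at 60° (3.1). Total 8.4 kJ/mol.
CH3 at 120° is eclipsed. Ph at 0° is eclipsed with H at 0° (8.8); OH at 120° is eclipsed with CH3 at 120° (9.7); H at 240° is eclipsed with H at 240° (3.5). Total 22.0 kJ/mol.
CH3 at 180° is staggered. OH at 120° is gauche with CH3 at 180° (3.1). Total 3.1 kJ/mol.
CH3 at 240° is eclipsed. Ph at 0° is eclipsed with H at 0° (8.8); OH at 120° is eclipsed with H at 120° (4.9); H at 240° is eclipsed with CH3 at 240° (6.7). Total 20.4 kJ/mol.
CH3 at 300° is staggered. Ph at 0° is gauche with CH3 at 300° (5.3). Total 5.3 kJ/mol.
Max at 0° (24.1 kJ/mol), min at 180° (3.1 kJ/mol); barrier = 21.0 kJ/mol.

21.0 kJ/mol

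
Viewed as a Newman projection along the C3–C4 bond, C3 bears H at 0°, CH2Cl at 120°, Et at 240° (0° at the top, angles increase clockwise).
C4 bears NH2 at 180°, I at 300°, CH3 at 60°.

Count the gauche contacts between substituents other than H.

4

Non-H gauche pairs: CH2Cl(120°)/NH2(180°); CH2Cl(120°)/CH3(60°); Et(240°)/NH2(180°); Et(240°)/I(300°) — 4 interactions.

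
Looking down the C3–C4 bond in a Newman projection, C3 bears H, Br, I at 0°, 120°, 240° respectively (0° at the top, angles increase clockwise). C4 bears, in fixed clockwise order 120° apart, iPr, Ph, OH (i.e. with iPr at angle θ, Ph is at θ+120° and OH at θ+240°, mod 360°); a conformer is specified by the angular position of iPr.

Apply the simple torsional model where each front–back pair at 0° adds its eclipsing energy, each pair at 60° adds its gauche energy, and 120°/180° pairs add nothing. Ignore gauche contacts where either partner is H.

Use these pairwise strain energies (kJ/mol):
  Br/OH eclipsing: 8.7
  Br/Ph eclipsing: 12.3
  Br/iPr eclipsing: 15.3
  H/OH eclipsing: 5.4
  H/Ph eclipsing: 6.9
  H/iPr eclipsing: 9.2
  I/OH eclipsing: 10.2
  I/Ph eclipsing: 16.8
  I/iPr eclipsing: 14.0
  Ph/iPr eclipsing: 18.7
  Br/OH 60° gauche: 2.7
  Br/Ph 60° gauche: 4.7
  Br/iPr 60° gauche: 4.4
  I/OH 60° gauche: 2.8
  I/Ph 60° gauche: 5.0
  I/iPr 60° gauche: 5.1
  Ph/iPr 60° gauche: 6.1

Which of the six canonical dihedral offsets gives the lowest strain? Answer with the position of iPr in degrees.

iPr at 0° (eclipsed): H–iPr eclipsed, Br–Ph eclipsed, I–OH eclipsed; 9.2 + 12.3 + 10.2 = 31.7 kJ/mol.
iPr at 60° (staggered): Br–iPr gauche, Br–Ph gauche, I–Ph gauche, I–OH gauche; 4.4 + 4.7 + 5.0 + 2.8 = 16.9 kJ/mol.
iPr at 120° (eclipsed): H–OH eclipsed, Br–iPr eclipsed, I–Ph eclipsed; 5.4 + 15.3 + 16.8 = 37.5 kJ/mol.
iPr at 180° (staggered): Br–iPr gauche, Br–OH gauche, I–iPr gauche, I–Ph gauche; 4.4 + 2.7 + 5.1 + 5.0 = 17.2 kJ/mol.
iPr at 240° (eclipsed): H–Ph eclipsed, Br–OH eclipsed, I–iPr eclipsed; 6.9 + 8.7 + 14.0 = 29.6 kJ/mol.
iPr at 300° (staggered): Br–Ph gauche, Br–OH gauche, I–iPr gauche, I–OH gauche; 4.7 + 2.7 + 5.1 + 2.8 = 15.3 kJ/mol.
The minimum (15.3 kJ/mol) occurs with iPr at 300°.

300°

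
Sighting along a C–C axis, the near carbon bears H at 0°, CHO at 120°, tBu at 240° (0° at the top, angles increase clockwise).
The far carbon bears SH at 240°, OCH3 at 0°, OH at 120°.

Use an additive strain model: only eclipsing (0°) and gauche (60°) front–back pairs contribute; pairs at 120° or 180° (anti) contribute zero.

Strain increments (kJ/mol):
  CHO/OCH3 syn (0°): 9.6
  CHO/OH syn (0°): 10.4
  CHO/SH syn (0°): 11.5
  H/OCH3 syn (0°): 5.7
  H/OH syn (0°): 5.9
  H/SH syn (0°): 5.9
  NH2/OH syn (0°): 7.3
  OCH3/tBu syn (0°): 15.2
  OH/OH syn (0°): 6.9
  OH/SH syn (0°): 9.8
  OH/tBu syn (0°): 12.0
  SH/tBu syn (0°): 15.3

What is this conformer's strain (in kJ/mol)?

31.4 kJ/mol

This conformer (eclipsed): H–OCH3 eclipsed, CHO–OH eclipsed, tBu–SH eclipsed; 5.7 + 10.4 + 15.3 = 31.4 kJ/mol.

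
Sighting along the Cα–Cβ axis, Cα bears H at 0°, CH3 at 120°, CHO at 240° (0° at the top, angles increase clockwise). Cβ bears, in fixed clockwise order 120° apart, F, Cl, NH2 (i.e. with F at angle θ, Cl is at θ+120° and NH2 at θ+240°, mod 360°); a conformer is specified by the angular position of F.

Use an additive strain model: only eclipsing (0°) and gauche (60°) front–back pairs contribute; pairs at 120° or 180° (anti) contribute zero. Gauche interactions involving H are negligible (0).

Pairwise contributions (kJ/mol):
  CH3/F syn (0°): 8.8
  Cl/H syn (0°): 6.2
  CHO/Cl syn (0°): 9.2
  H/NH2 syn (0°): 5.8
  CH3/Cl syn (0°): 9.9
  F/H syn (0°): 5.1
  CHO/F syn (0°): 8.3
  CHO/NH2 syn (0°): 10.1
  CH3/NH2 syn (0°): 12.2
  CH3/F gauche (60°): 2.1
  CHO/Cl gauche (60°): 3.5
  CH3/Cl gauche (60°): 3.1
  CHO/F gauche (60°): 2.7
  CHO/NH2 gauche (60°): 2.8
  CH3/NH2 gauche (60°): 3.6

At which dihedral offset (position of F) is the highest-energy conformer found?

240°

F at 0° (eclipsed): H–F eclipsed, CH3–Cl eclipsed, CHO–NH2 eclipsed; 5.1 + 9.9 + 10.1 = 25.1 kJ/mol.
F at 60° (staggered): CH3–F gauche, CH3–Cl gauche, CHO–Cl gauche, CHO–NH2 gauche; 2.1 + 3.1 + 3.5 + 2.8 = 11.5 kJ/mol.
F at 120° (eclipsed): H–NH2 eclipsed, CH3–F eclipsed, CHO–Cl eclipsed; 5.8 + 8.8 + 9.2 = 23.8 kJ/mol.
F at 180° (staggered): CH3–F gauche, CH3–NH2 gauche, CHO–F gauche, CHO–Cl gauche; 2.1 + 3.6 + 2.7 + 3.5 = 11.9 kJ/mol.
F at 240° (eclipsed): H–Cl eclipsed, CH3–NH2 eclipsed, CHO–F eclipsed; 6.2 + 12.2 + 8.3 = 26.7 kJ/mol.
F at 300° (staggered): CH3–Cl gauche, CH3–NH2 gauche, CHO–F gauche, CHO–NH2 gauche; 3.1 + 3.6 + 2.7 + 2.8 = 12.2 kJ/mol.
The maximum (26.7 kJ/mol) occurs with F at 240°.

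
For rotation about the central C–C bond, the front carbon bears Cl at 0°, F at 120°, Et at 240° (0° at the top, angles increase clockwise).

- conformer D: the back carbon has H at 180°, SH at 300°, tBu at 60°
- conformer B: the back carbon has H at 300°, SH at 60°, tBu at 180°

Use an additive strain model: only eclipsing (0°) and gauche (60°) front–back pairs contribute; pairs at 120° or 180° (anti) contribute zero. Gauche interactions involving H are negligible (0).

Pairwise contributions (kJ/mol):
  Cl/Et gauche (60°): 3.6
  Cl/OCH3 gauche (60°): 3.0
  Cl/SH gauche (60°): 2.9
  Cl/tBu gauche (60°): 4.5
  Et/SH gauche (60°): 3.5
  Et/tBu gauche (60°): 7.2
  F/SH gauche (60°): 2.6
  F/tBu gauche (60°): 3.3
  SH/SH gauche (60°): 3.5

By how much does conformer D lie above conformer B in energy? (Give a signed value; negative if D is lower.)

D is staggered. Cl at 0° is gauche with SH at 300° (2.9); Cl at 0° is gauche with tBu at 60° (4.5); F at 120° is gauche with tBu at 60° (3.3); Et at 240° is gauche with SH at 300° (3.5). Total 14.2 kJ/mol.
B is staggered. Cl at 0° is gauche with SH at 60° (2.9); F at 120° is gauche with SH at 60° (2.6); F at 120° is gauche with tBu at 180° (3.3); Et at 240° is gauche with tBu at 180° (7.2). Total 16.0 kJ/mol.
E(D) − E(B) = 14.2 − 16.0 = -1.8 kJ/mol.

-1.8 kJ/mol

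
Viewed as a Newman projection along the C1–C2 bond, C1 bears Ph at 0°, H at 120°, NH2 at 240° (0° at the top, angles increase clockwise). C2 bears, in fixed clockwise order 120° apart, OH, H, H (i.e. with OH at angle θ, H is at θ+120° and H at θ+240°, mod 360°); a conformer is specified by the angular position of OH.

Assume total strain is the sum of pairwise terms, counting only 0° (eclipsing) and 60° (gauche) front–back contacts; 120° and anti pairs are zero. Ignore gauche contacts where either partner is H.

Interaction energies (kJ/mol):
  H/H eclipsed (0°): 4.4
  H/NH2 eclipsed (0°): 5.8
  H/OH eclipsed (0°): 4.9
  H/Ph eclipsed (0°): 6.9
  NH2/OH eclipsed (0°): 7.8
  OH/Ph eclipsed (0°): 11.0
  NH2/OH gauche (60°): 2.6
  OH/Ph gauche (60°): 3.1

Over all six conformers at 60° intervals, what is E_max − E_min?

18.6 kJ/mol

OH at 0° (eclipsed): Ph(0°)/OH(0°) eclipsed 11.0; H(120°)/H(120°) eclipsed 4.4; NH2(240°)/H(240°) eclipsed 5.8 → 21.2 kJ/mol.
OH at 60° (staggered): Ph(0°)/OH(60°) gauche 3.1 → 3.1 kJ/mol.
OH at 120° (eclipsed): Ph(0°)/H(0°) eclipsed 6.9; H(120°)/OH(120°) eclipsed 4.9; NH2(240°)/H(240°) eclipsed 5.8 → 17.6 kJ/mol.
OH at 180° (staggered): NH2(240°)/OH(180°) gauche 2.6 → 2.6 kJ/mol.
OH at 240° (eclipsed): Ph(0°)/H(0°) eclipsed 6.9; H(120°)/H(120°) eclipsed 4.4; NH2(240°)/OH(240°) eclipsed 7.8 → 19.1 kJ/mol.
OH at 300° (staggered): Ph(0°)/OH(300°) gauche 3.1; NH2(240°)/OH(300°) gauche 2.6 → 5.7 kJ/mol.
Max at 0° (21.2 kJ/mol), min at 180° (2.6 kJ/mol); barrier = 18.6 kJ/mol.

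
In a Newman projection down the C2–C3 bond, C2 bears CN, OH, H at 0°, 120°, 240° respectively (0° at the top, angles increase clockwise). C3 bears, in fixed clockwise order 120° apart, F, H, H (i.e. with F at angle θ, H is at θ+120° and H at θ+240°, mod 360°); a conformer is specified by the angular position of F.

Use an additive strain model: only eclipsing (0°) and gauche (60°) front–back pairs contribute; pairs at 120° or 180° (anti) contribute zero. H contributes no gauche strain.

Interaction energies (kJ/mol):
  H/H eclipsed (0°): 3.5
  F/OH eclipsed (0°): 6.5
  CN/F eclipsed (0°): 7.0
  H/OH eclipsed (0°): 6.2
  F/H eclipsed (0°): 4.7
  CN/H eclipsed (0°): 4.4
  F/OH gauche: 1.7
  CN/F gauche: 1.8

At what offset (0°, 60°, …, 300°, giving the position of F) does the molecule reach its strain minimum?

180°

F at 0° is eclipsed. CN at 0° is eclipsed with F at 0° (7.0); OH at 120° is eclipsed with H at 120° (6.2); H at 240° is eclipsed with H at 240° (3.5). Total 16.7 kJ/mol.
F at 60° is staggered. CN at 0° is gauche with F at 60° (1.8); OH at 120° is gauche with F at 60° (1.7). Total 3.5 kJ/mol.
F at 120° is eclipsed. CN at 0° is eclipsed with H at 0° (4.4); OH at 120° is eclipsed with F at 120° (6.5); H at 240° is eclipsed with H at 240° (3.5). Total 14.4 kJ/mol.
F at 180° is staggered. OH at 120° is gauche with F at 180° (1.7). Total 1.7 kJ/mol.
F at 240° is eclipsed. CN at 0° is eclipsed with H at 0° (4.4); OH at 120° is eclipsed with H at 120° (6.2); H at 240° is eclipsed with F at 240° (4.7). Total 15.3 kJ/mol.
F at 300° is staggered. CN at 0° is gauche with F at 300° (1.8). Total 1.8 kJ/mol.
The minimum (1.7 kJ/mol) occurs with F at 180°.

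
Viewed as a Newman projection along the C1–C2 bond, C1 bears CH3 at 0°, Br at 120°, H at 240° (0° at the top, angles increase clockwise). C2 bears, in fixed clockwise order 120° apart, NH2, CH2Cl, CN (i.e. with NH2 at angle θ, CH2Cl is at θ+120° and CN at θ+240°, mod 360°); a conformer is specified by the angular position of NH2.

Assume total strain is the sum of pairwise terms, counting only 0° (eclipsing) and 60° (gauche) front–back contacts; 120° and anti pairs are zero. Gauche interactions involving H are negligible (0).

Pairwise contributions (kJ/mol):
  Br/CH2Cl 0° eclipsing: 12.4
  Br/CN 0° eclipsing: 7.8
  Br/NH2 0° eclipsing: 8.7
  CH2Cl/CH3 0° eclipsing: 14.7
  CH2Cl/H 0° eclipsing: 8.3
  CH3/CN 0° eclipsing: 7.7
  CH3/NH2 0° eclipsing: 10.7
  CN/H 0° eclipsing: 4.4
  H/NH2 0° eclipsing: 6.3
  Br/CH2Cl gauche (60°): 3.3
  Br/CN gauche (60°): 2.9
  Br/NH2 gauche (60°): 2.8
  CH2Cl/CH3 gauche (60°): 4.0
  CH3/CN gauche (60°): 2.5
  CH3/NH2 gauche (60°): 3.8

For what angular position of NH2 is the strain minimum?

180°

NH2 at 0° (eclipsed): CH3(0°)/NH2(0°) eclipsed 10.7; Br(120°)/CH2Cl(120°) eclipsed 12.4; H(240°)/CN(240°) eclipsed 4.4 → 27.5 kJ/mol.
NH2 at 60° (staggered): CH3(0°)/NH2(60°) gauche 3.8; CH3(0°)/CN(300°) gauche 2.5; Br(120°)/NH2(60°) gauche 2.8; Br(120°)/CH2Cl(180°) gauche 3.3 → 12.4 kJ/mol.
NH2 at 120° (eclipsed): CH3(0°)/CN(0°) eclipsed 7.7; Br(120°)/NH2(120°) eclipsed 8.7; H(240°)/CH2Cl(240°) eclipsed 8.3 → 24.7 kJ/mol.
NH2 at 180° (staggered): CH3(0°)/CH2Cl(300°) gauche 4.0; CH3(0°)/CN(60°) gauche 2.5; Br(120°)/NH2(180°) gauche 2.8; Br(120°)/CN(60°) gauche 2.9 → 12.2 kJ/mol.
NH2 at 240° (eclipsed): CH3(0°)/CH2Cl(0°) eclipsed 14.7; Br(120°)/CN(120°) eclipsed 7.8; H(240°)/NH2(240°) eclipsed 6.3 → 28.8 kJ/mol.
NH2 at 300° (staggered): CH3(0°)/NH2(300°) gauche 3.8; CH3(0°)/CH2Cl(60°) gauche 4.0; Br(120°)/CH2Cl(60°) gauche 3.3; Br(120°)/CN(180°) gauche 2.9 → 14.0 kJ/mol.
The minimum (12.2 kJ/mol) occurs with NH2 at 180°.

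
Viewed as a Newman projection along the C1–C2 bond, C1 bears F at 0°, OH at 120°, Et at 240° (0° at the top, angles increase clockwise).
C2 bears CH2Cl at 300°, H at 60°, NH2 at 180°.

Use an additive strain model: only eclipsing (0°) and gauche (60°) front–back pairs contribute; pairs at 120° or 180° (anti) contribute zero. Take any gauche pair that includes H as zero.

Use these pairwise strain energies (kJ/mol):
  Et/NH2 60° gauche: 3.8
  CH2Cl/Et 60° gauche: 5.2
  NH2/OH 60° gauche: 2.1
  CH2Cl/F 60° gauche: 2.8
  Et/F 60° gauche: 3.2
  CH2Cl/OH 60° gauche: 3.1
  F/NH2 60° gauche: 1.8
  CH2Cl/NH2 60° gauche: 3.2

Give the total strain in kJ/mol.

13.9 kJ/mol

This conformer (staggered): F–CH2Cl gauche, OH–NH2 gauche, Et–CH2Cl gauche, Et–NH2 gauche; 2.8 + 2.1 + 5.2 + 3.8 = 13.9 kJ/mol.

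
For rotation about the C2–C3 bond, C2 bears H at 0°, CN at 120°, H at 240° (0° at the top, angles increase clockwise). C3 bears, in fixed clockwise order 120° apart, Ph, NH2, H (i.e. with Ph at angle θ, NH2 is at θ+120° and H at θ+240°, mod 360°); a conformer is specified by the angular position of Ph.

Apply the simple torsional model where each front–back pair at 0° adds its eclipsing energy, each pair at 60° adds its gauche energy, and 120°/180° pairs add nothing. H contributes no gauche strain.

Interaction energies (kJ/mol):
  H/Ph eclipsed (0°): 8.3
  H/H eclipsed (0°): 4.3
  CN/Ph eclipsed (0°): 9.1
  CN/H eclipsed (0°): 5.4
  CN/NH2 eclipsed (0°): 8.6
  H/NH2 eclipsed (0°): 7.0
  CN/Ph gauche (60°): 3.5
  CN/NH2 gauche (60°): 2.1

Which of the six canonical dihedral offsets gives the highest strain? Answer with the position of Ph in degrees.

Ph at 0° (eclipsed): H(0°)/Ph(0°) eclipsed 8.3; CN(120°)/NH2(120°) eclipsed 8.6; H(240°)/H(240°) eclipsed 4.3 → 21.2 kJ/mol.
Ph at 60° (staggered): CN(120°)/Ph(60°) gauche 3.5; CN(120°)/NH2(180°) gauche 2.1 → 5.6 kJ/mol.
Ph at 120° (eclipsed): H(0°)/H(0°) eclipsed 4.3; CN(120°)/Ph(120°) eclipsed 9.1; H(240°)/NH2(240°) eclipsed 7.0 → 20.4 kJ/mol.
Ph at 180° (staggered): CN(120°)/Ph(180°) gauche 3.5 → 3.5 kJ/mol.
Ph at 240° (eclipsed): H(0°)/NH2(0°) eclipsed 7.0; CN(120°)/H(120°) eclipsed 5.4; H(240°)/Ph(240°) eclipsed 8.3 → 20.7 kJ/mol.
Ph at 300° (staggered): CN(120°)/NH2(60°) gauche 2.1 → 2.1 kJ/mol.
The maximum (21.2 kJ/mol) occurs with Ph at 0°.

0°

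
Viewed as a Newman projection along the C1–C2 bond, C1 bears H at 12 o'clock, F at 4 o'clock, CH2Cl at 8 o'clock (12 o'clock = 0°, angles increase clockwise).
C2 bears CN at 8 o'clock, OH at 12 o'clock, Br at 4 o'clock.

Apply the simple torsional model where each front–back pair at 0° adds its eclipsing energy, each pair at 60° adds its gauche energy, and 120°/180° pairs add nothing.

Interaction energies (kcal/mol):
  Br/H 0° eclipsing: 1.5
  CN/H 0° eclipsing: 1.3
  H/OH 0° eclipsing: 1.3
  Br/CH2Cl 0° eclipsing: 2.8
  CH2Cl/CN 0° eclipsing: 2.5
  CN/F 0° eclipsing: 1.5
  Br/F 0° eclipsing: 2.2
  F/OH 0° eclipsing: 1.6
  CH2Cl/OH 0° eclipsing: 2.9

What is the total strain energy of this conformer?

6.0 kcal/mol

This conformer (eclipsed): H–OH eclipsed, F–Br eclipsed, CH2Cl–CN eclipsed; 1.3 + 2.2 + 2.5 = 6.0 kcal/mol.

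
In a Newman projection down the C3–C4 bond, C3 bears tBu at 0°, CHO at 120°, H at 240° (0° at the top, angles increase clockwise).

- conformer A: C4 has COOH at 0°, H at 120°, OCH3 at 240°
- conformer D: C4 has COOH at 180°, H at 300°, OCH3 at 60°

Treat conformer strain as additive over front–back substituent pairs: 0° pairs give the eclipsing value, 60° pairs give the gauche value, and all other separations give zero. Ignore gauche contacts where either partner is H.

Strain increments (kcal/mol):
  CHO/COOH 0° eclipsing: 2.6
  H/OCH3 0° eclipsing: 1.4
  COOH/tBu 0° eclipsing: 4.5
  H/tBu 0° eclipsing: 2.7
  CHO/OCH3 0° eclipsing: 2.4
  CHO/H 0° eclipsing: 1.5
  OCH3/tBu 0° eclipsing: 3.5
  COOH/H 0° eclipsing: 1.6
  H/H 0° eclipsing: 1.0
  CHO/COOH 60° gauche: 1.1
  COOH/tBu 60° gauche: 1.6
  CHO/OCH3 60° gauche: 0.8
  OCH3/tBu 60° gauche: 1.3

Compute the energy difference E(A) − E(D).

A (eclipsed): tBu(0°)/COOH(0°) eclipsed 4.5; CHO(120°)/H(120°) eclipsed 1.5; H(240°)/OCH3(240°) eclipsed 1.4 → 7.4 kcal/mol.
D (staggered): tBu(0°)/OCH3(60°) gauche 1.3; CHO(120°)/COOH(180°) gauche 1.1; CHO(120°)/OCH3(60°) gauche 0.8 → 3.2 kcal/mol.
E(A) − E(D) = 7.4 − 3.2 = +4.2 kcal/mol.

+4.2 kcal/mol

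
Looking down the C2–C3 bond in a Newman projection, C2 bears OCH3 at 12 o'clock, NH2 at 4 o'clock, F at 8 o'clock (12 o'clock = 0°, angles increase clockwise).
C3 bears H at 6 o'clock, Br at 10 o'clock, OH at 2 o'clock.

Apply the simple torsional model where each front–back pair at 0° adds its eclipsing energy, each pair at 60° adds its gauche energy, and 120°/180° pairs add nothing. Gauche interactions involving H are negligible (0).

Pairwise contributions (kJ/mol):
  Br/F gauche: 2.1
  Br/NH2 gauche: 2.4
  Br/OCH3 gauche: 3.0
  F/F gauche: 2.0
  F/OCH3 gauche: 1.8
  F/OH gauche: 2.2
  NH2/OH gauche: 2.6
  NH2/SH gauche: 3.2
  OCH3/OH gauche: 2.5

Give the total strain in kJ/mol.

10.2 kJ/mol

This conformer (staggered): OCH3(0°)/Br(300°) gauche 3.0; OCH3(0°)/OH(60°) gauche 2.5; NH2(120°)/OH(60°) gauche 2.6; F(240°)/Br(300°) gauche 2.1 → 10.2 kJ/mol.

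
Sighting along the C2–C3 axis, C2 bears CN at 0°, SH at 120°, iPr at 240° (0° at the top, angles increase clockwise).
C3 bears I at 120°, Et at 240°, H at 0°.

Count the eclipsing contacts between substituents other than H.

Non-H eclipsing pairs: SH(120°)/I(120°); iPr(240°)/Et(240°) — 2 interactions.

2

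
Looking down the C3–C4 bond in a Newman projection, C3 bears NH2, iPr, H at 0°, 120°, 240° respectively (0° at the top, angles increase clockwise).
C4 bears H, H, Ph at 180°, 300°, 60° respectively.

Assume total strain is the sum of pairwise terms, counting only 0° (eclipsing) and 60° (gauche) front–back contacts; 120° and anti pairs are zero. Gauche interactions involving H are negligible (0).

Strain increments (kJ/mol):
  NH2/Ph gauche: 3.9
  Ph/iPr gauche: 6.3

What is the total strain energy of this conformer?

This conformer (staggered): NH2(0°)/Ph(60°) gauche 3.9; iPr(120°)/Ph(60°) gauche 6.3 → 10.2 kJ/mol.

10.2 kJ/mol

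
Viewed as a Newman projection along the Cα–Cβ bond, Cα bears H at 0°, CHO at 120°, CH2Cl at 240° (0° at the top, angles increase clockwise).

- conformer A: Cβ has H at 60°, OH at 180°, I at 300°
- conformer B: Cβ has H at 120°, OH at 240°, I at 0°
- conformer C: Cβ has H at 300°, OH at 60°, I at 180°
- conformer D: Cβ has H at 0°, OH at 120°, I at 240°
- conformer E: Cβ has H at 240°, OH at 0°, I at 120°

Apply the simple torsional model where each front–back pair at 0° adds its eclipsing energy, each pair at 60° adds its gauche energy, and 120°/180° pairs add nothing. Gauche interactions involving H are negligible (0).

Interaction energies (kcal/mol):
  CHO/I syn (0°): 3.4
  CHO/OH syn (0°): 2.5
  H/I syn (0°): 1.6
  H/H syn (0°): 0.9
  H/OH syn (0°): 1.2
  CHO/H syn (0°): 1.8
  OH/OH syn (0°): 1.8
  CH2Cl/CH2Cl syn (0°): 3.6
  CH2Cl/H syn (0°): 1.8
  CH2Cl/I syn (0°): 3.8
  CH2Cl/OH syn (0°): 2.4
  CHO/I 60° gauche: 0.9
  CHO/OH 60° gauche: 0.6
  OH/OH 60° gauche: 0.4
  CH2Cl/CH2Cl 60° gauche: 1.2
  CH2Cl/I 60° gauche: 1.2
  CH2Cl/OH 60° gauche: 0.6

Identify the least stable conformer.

D

A is staggered. CHO at 120° is gauche with OH at 180° (0.6); CH2Cl at 240° is gauche with OH at 180° (0.6); CH2Cl at 240° is gauche with I at 300° (1.2). Total 2.4 kcal/mol.
B is eclipsed. H at 0° is eclipsed with I at 0° (1.6); CHO at 120° is eclipsed with H at 120° (1.8); CH2Cl at 240° is eclipsed with OH at 240° (2.4). Total 5.8 kcal/mol.
C is staggered. CHO at 120° is gauche with OH at 60° (0.6); CHO at 120° is gauche with I at 180° (0.9); CH2Cl at 240° is gauche with I at 180° (1.2). Total 2.7 kcal/mol.
D is eclipsed. H at 0° is eclipsed with H at 0° (0.9); CHO at 120° is eclipsed with OH at 120° (2.5); CH2Cl at 240° is eclipsed with I at 240° (3.8). Total 7.2 kcal/mol.
E is eclipsed. H at 0° is eclipsed with OH at 0° (1.2); CHO at 120° is eclipsed with I at 120° (3.4); CH2Cl at 240° is eclipsed with H at 240° (1.8). Total 6.4 kcal/mol.
D has the highest total (7.2 kcal/mol).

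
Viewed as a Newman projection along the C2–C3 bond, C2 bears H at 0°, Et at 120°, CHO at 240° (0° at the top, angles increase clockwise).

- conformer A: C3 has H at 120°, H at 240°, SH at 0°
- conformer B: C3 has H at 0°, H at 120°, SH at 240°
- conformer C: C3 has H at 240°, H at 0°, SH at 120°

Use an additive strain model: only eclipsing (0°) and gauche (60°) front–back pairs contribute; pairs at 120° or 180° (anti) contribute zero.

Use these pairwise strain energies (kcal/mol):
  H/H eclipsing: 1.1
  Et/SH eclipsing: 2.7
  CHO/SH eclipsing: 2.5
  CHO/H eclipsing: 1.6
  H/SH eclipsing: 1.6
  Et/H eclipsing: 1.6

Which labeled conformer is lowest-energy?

A (eclipsed): H–SH eclipsed, Et–H eclipsed, CHO–H eclipsed; 1.6 + 1.6 + 1.6 = 4.8 kcal/mol.
B (eclipsed): H–H eclipsed, Et–H eclipsed, CHO–SH eclipsed; 1.1 + 1.6 + 2.5 = 5.2 kcal/mol.
C (eclipsed): H–H eclipsed, Et–SH eclipsed, CHO–H eclipsed; 1.1 + 2.7 + 1.6 = 5.4 kcal/mol.
A has the lowest total (4.8 kcal/mol).

A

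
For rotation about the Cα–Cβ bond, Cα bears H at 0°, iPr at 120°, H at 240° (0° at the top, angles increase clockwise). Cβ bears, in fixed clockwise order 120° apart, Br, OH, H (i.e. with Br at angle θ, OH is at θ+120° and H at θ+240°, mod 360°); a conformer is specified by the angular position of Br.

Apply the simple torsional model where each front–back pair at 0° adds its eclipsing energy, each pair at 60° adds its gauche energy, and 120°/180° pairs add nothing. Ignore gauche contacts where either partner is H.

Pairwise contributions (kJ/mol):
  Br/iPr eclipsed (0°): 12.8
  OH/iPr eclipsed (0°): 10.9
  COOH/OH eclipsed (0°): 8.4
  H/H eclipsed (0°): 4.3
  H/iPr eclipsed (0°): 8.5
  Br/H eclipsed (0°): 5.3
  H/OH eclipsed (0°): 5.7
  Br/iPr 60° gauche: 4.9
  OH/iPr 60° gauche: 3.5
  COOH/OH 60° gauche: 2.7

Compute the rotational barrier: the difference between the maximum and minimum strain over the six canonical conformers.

19.3 kJ/mol

Br at 0° (eclipsed): H–Br eclipsed, iPr–OH eclipsed, H–H eclipsed; 5.3 + 10.9 + 4.3 = 20.5 kJ/mol.
Br at 60° (staggered): iPr–Br gauche, iPr–OH gauche; 4.9 + 3.5 = 8.4 kJ/mol.
Br at 120° (eclipsed): H–H eclipsed, iPr–Br eclipsed, H–OH eclipsed; 4.3 + 12.8 + 5.7 = 22.8 kJ/mol.
Br at 180° (staggered): iPr–Br gauche; 4.9 = 4.9 kJ/mol.
Br at 240° (eclipsed): H–OH eclipsed, iPr–H eclipsed, H–Br eclipsed; 5.7 + 8.5 + 5.3 = 19.5 kJ/mol.
Br at 300° (staggered): iPr–OH gauche; 3.5 = 3.5 kJ/mol.
Max at 120° (22.8 kJ/mol), min at 300° (3.5 kJ/mol); barrier = 19.3 kJ/mol.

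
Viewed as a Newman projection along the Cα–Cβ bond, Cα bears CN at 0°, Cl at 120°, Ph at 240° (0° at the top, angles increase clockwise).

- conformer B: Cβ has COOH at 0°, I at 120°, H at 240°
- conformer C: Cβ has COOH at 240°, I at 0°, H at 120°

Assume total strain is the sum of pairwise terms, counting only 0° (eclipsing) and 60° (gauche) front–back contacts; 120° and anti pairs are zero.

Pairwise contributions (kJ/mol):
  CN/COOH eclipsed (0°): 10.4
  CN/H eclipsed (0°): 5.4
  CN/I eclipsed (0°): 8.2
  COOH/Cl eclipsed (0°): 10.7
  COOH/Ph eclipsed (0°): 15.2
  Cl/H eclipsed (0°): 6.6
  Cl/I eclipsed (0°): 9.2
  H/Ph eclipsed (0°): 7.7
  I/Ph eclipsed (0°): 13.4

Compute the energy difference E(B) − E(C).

B (eclipsed): CN(0°)/COOH(0°) eclipsed 10.4; Cl(120°)/I(120°) eclipsed 9.2; Ph(240°)/H(240°) eclipsed 7.7 → 27.3 kJ/mol.
C (eclipsed): CN(0°)/I(0°) eclipsed 8.2; Cl(120°)/H(120°) eclipsed 6.6; Ph(240°)/COOH(240°) eclipsed 15.2 → 30.0 kJ/mol.
E(B) − E(C) = 27.3 − 30.0 = -2.7 kJ/mol.

-2.7 kJ/mol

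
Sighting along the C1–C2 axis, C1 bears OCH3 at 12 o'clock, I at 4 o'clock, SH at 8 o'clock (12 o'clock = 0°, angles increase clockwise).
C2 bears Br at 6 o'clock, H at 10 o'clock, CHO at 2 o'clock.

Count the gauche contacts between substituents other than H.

4

Non-H gauche pairs: OCH3(0°)/CHO(60°); I(120°)/Br(180°); I(120°)/CHO(60°); SH(240°)/Br(180°) — 4 interactions.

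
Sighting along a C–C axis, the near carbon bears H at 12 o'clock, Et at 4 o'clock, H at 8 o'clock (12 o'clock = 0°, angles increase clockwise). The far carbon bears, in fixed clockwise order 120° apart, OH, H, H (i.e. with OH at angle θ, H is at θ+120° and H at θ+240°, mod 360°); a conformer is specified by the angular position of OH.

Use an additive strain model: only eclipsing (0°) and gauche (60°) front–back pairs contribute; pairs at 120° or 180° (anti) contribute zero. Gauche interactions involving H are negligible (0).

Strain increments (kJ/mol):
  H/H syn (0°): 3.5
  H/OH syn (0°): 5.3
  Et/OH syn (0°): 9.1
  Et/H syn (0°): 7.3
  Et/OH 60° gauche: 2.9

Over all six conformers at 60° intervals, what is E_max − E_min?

OH at 0° (eclipsed): H(0°)/OH(0°) eclipsed 5.3; Et(120°)/H(120°) eclipsed 7.3; H(240°)/H(240°) eclipsed 3.5 → 16.1 kJ/mol.
OH at 60° (staggered): Et(120°)/OH(60°) gauche 2.9 → 2.9 kJ/mol.
OH at 120° (eclipsed): H(0°)/H(0°) eclipsed 3.5; Et(120°)/OH(120°) eclipsed 9.1; H(240°)/H(240°) eclipsed 3.5 → 16.1 kJ/mol.
OH at 180° (staggered): Et(120°)/OH(180°) gauche 2.9 → 2.9 kJ/mol.
OH at 240° (eclipsed): H(0°)/H(0°) eclipsed 3.5; Et(120°)/H(120°) eclipsed 7.3; H(240°)/OH(240°) eclipsed 5.3 → 16.1 kJ/mol.
OH at 300° (staggered): no non-H gauche contacts → 0.0 kJ/mol.
Max at 0° (16.1 kJ/mol), min at 300° (0.0 kJ/mol); barrier = 16.1 kJ/mol.

16.1 kJ/mol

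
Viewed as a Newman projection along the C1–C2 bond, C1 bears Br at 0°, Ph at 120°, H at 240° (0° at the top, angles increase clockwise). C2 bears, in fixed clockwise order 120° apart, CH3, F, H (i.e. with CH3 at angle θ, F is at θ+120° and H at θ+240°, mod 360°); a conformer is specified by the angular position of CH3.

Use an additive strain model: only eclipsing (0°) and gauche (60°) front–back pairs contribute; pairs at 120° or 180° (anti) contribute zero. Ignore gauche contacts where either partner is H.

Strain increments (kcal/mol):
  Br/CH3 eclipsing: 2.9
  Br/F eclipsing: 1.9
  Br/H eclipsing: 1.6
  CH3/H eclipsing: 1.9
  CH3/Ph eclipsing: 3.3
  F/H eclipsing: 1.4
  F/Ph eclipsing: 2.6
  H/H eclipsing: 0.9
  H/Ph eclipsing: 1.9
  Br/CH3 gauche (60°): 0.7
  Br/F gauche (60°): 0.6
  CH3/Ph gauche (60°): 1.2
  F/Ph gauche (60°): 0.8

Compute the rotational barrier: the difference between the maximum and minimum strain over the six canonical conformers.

4.6 kcal/mol

CH3 at 0° (eclipsed): Br(0°)/CH3(0°) eclipsed 2.9; Ph(120°)/F(120°) eclipsed 2.6; H(240°)/H(240°) eclipsed 0.9 → 6.4 kcal/mol.
CH3 at 60° (staggered): Br(0°)/CH3(60°) gauche 0.7; Ph(120°)/CH3(60°) gauche 1.2; Ph(120°)/F(180°) gauche 0.8 → 2.7 kcal/mol.
CH3 at 120° (eclipsed): Br(0°)/H(0°) eclipsed 1.6; Ph(120°)/CH3(120°) eclipsed 3.3; H(240°)/F(240°) eclipsed 1.4 → 6.3 kcal/mol.
CH3 at 180° (staggered): Br(0°)/F(300°) gauche 0.6; Ph(120°)/CH3(180°) gauche 1.2 → 1.8 kcal/mol.
CH3 at 240° (eclipsed): Br(0°)/F(0°) eclipsed 1.9; Ph(120°)/H(120°) eclipsed 1.9; H(240°)/CH3(240°) eclipsed 1.9 → 5.7 kcal/mol.
CH3 at 300° (staggered): Br(0°)/CH3(300°) gauche 0.7; Br(0°)/F(60°) gauche 0.6; Ph(120°)/F(60°) gauche 0.8 → 2.1 kcal/mol.
Max at 0° (6.4 kcal/mol), min at 180° (1.8 kcal/mol); barrier = 4.6 kcal/mol.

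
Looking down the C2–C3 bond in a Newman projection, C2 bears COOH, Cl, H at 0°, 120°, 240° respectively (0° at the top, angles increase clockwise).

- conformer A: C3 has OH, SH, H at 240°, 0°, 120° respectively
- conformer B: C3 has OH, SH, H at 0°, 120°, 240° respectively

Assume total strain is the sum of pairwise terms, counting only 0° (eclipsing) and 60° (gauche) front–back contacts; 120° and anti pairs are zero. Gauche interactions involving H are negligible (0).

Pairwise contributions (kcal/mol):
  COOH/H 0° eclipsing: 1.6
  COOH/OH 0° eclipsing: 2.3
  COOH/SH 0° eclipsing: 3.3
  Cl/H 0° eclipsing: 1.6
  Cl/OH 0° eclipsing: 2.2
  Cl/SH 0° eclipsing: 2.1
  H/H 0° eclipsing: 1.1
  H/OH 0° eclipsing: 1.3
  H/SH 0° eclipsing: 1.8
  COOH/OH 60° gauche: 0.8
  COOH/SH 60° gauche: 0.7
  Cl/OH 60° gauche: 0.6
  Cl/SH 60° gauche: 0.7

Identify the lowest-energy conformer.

A (eclipsed): COOH(0°)/SH(0°) eclipsed 3.3; Cl(120°)/H(120°) eclipsed 1.6; H(240°)/OH(240°) eclipsed 1.3 → 6.2 kcal/mol.
B (eclipsed): COOH(0°)/OH(0°) eclipsed 2.3; Cl(120°)/SH(120°) eclipsed 2.1; H(240°)/H(240°) eclipsed 1.1 → 5.5 kcal/mol.
B has the lowest total (5.5 kcal/mol).

B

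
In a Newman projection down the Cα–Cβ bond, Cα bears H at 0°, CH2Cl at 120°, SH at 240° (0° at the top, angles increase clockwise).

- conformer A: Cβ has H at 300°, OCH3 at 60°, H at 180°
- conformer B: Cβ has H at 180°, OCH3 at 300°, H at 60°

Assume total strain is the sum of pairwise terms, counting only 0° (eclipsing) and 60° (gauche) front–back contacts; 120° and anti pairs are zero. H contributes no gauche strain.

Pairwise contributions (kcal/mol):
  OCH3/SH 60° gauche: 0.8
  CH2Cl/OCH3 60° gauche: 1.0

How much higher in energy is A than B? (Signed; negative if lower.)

+0.2 kcal/mol

A (staggered): CH2Cl(120°)/OCH3(60°) gauche 1.0 → 1.0 kcal/mol.
B (staggered): SH(240°)/OCH3(300°) gauche 0.8 → 0.8 kcal/mol.
E(A) − E(B) = 1.0 − 0.8 = +0.2 kcal/mol.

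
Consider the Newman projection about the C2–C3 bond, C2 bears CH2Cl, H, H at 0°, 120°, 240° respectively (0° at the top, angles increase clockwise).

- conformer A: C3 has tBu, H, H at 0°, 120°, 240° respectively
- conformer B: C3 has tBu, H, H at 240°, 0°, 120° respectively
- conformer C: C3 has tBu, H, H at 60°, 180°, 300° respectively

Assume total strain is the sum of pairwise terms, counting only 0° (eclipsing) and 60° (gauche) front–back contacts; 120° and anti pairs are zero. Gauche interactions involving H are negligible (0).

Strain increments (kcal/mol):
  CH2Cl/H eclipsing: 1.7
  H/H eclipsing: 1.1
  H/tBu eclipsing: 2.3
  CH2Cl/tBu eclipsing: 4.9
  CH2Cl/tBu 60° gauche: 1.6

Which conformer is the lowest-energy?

A (eclipsed): CH2Cl–tBu eclipsed, H–H eclipsed, H–H eclipsed; 4.9 + 1.1 + 1.1 = 7.1 kcal/mol.
B (eclipsed): CH2Cl–H eclipsed, H–H eclipsed, H–tBu eclipsed; 1.7 + 1.1 + 2.3 = 5.1 kcal/mol.
C (staggered): CH2Cl–tBu gauche; 1.6 = 1.6 kcal/mol.
C has the lowest total (1.6 kcal/mol).

C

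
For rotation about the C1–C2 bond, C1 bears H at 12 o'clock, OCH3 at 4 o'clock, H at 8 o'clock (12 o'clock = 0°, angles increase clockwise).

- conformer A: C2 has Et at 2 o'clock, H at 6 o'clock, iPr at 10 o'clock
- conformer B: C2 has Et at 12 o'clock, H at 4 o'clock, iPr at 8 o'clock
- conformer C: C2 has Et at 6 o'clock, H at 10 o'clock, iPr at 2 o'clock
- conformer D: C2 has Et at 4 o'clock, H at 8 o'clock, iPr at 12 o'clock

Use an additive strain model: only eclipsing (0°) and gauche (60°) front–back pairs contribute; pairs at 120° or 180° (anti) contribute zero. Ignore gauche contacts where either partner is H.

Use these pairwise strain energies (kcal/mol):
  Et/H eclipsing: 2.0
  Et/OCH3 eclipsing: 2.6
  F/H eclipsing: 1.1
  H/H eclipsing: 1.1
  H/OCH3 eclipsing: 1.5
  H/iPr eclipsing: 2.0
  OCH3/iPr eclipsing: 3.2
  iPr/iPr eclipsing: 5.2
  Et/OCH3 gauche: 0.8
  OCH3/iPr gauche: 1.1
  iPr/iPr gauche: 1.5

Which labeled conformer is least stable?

A (staggered): OCH3–Et gauche; 0.8 = 0.8 kcal/mol.
B (eclipsed): H–Et eclipsed, OCH3–H eclipsed, H–iPr eclipsed; 2.0 + 1.5 + 2.0 = 5.5 kcal/mol.
C (staggered): OCH3–Et gauche, OCH3–iPr gauche; 0.8 + 1.1 = 1.9 kcal/mol.
D (eclipsed): H–iPr eclipsed, OCH3–Et eclipsed, H–H eclipsed; 2.0 + 2.6 + 1.1 = 5.7 kcal/mol.
D has the highest total (5.7 kcal/mol).

D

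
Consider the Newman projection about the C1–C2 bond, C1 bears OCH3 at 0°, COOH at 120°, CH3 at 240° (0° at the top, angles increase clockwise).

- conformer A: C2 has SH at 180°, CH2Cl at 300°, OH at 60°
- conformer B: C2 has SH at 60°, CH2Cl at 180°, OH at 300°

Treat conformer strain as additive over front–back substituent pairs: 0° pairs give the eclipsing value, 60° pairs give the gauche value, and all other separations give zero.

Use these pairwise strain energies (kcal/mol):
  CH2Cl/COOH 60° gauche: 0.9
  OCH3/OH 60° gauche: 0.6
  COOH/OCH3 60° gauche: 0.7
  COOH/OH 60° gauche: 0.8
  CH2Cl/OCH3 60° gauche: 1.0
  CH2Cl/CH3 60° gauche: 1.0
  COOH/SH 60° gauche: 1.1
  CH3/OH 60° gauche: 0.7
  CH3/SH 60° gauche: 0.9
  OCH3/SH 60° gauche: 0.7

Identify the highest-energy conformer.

A is staggered. OCH3 at 0° is gauche with CH2Cl at 300° (1.0); OCH3 at 0° is gauche with OH at 60° (0.6); COOH at 120° is gauche with SH at 180° (1.1); COOH at 120° is gauche with OH at 60° (0.8); CH3 at 240° is gauche with SH at 180° (0.9); CH3 at 240° is gauche with CH2Cl at 300° (1.0). Total 5.4 kcal/mol.
B is staggered. OCH3 at 0° is gauche with SH at 60° (0.7); OCH3 at 0° is gauche with OH at 300° (0.6); COOH at 120° is gauche with SH at 60° (1.1); COOH at 120° is gauche with CH2Cl at 180° (0.9); CH3 at 240° is gauche with CH2Cl at 180° (1.0); CH3 at 240° is gauche with OH at 300° (0.7). Total 5.0 kcal/mol.
A has the highest total (5.4 kcal/mol).

A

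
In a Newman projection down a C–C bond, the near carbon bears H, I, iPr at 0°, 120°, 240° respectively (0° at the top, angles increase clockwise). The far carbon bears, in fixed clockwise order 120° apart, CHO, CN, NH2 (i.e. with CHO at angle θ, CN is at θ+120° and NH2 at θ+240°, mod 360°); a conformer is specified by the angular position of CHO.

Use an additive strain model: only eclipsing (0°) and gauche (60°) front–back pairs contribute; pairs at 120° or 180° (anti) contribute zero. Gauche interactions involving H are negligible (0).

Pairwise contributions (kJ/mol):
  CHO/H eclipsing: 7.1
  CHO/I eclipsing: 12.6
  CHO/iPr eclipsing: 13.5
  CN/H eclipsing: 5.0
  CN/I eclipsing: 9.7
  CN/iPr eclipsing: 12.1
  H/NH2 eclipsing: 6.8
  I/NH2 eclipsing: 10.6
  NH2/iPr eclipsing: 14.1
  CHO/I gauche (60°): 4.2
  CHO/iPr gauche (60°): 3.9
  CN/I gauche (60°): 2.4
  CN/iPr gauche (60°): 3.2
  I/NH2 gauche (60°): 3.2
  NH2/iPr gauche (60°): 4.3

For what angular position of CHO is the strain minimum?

300°

CHO at 0° (eclipsed): H–CHO eclipsed, I–CN eclipsed, iPr–NH2 eclipsed; 7.1 + 9.7 + 14.1 = 30.9 kJ/mol.
CHO at 60° (staggered): I–CHO gauche, I–CN gauche, iPr–CN gauche, iPr–NH2 gauche; 4.2 + 2.4 + 3.2 + 4.3 = 14.1 kJ/mol.
CHO at 120° (eclipsed): H–NH2 eclipsed, I–CHO eclipsed, iPr–CN eclipsed; 6.8 + 12.6 + 12.1 = 31.5 kJ/mol.
CHO at 180° (staggered): I–CHO gauche, I–NH2 gauche, iPr–CHO gauche, iPr–CN gauche; 4.2 + 3.2 + 3.9 + 3.2 = 14.5 kJ/mol.
CHO at 240° (eclipsed): H–CN eclipsed, I–NH2 eclipsed, iPr–CHO eclipsed; 5.0 + 10.6 + 13.5 = 29.1 kJ/mol.
CHO at 300° (staggered): I–CN gauche, I–NH2 gauche, iPr–CHO gauche, iPr–NH2 gauche; 2.4 + 3.2 + 3.9 + 4.3 = 13.8 kJ/mol.
The minimum (13.8 kJ/mol) occurs with CHO at 300°.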